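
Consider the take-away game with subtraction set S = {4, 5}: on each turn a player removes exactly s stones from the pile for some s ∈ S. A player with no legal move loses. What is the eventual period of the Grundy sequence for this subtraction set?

9

n :  0  1  2  3  4  5  6  7  8  9 10 11 12 13 14 15 16 17 18 19
G :  0  0  0  0  1  1  1  1  2  0  0  0  0  1  1  1  1  2  0  0
G(n+9) = G(n) holds for n = 0,…,4 (a full window of length max(S) = 5), so the sequence is purely periodic with period 9.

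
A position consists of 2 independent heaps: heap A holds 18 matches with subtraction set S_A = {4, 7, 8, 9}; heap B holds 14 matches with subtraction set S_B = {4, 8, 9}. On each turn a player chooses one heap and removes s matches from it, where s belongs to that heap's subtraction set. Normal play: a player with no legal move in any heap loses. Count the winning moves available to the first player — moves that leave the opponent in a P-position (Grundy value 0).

3

Heap A, S = {4, 7, 8, 9}:
n :  0  1  2  3  4  5  6  7  8  9 10 11 12 13 14 15 16 17 18
G :  0  0  0  0  1  1  1  1  2  2  2  2  3  0  0  0  0  1  1
G_A(18) = 1.
Heap B, S = {4, 8, 9}:
n :  0  1  2  3  4  5  6  7  8  9 10 11 12 13 14
G :  0  0  0  0  1  1  1  1  2  2  2  2  3  0  0
G_B(14) = 0.
Combined Grundy value = 1 ⊕ 0 = 1.
A winning move leaves total XOR = 0, i.e. changes one component's Grundy value g to g ⊕ X where X is the current total.
Heap A: need g' = 1⊕1 = 0. Options: 18−4→G=0, 18−7→G=2, 18−8→G=2, 18−9→G=2. Hits: 1.
Heap B: need g' = 0⊕1 = 1. Options: 14−4→G=2, 14−8→G=1, 14−9→G=1. Hits: 2.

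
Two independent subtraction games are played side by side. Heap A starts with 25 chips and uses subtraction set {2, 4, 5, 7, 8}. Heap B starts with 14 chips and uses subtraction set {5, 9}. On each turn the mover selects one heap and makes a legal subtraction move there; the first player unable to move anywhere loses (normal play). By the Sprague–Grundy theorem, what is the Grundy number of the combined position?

Heap A, S = {2, 4, 5, 7, 8}:
n :  0  1  2  3  4  5  6  7  8  9 10 11 12 13 14 15 16 17 18 19 20 21 22 23 24 25
G :  0  0  1  1  2  2  3  3  4  4  0  0  1  1  2  2  3  3  4  4  0  0  1  1  2  2
G_A(25) = 2.
Heap B, S = {5, 9}:
n :  0  1  2  3  4  5  6  7  8  9 10 11 12 13 14
G :  0  0  0  0  0  1  1  1  1  1  2  2  2  2  0
G_B(14) = 0.
Combined Grundy value = 2 ⊕ 0 = 2.

2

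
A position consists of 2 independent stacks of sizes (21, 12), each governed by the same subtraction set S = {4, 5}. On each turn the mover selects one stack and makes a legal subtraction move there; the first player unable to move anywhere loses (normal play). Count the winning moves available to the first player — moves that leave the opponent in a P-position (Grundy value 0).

All stacks use S = {4, 5}:
n :  0  1  2  3  4  5  6  7  8  9 10 11 12 13 14 15 16 17 18 19 20 21
G :  0  0  0  0  1  1  1  1  2  0  0  0  0  1  1  1  1  2  0  0  0  0
Stack A: G(21) = 0.
Stack B: G(12) = 0.
Combined Grundy value = 0 ⊕ 0 = 0.
A winning move leaves total XOR = 0, i.e. changes one component's Grundy value g to g ⊕ X where X is the current total.
Stack A: target g' = 0⊕0 = 0, but every legal move changes the Grundy value (mex property), so 0 moves.
Stack B: target g' = 0⊕0 = 0, but every legal move changes the Grundy value (mex property), so 0 moves.

0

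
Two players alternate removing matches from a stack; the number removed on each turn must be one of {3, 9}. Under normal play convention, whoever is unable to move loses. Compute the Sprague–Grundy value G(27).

1

n :  0  1  2  3  4  5  6  7  8  9 10 11 12 13 14 15 16 17 18 19 20 21 22 23 24 25 26 27
G :  0  0  0  1  1  1  0  0  0  1  1  1  0  0  0  1  1  1  0  0  0  1  1  1  0  0  0  1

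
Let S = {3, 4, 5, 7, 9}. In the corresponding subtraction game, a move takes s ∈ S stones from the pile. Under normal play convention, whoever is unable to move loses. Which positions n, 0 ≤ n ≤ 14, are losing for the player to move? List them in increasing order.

0, 1, 2, 12, 13, 14

n :  0  1  2  3  4  5  6  7  8  9 10 11 12 13 14
G :  0  0  0  1  1  1  2  2  2  3  3  3  0  0  0
P-positions are exactly the n with G(n) = 0.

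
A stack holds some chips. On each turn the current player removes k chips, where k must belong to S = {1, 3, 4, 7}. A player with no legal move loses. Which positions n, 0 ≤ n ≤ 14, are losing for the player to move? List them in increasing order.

0, 2, 8, 10

G(0) = 0
G(1) = mex{0} = 1
G(2) = mex{1} = 0
G(3) = mex{0,0} = 1
G(4) = mex{1,1,0} = 2
G(5) = mex{2,0,1} = 3
G(6) = mex{3,1,0} = 2
G(7) = mex{2,2,1,0} = 3
G(8) = mex{3,3,2,1} = 0
G(9) = mex{0,2,3,0} = 1
G(10) = mex{1,3,2,1} = 0
G(11) = mex{0,0,3,2} = 1
G(12) = mex{1,1,0,3} = 2
G(13) = mex{2,0,1,2} = 3
G(14) = mex{3,1,0,3} = 2
P-positions are exactly the n with G(n) = 0.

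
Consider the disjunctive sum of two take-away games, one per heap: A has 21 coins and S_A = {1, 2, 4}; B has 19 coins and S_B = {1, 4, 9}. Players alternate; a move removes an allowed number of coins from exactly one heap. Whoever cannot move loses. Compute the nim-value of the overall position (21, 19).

Heap A, S = {1, 2, 4}:
G(0) = 0
G(1) = mex{0} = 1
G(2) = mex{1,0} = 2
G(3) = mex{2,1} = 0
G(4) = mex{0,2,0} = 1
G(5) = mex{1,0,1} = 2
G(6) = mex{2,1,2} = 0
G(7) = mex{0,2,0} = 1
G(8) = mex{1,0,1} = 2
G(9) = mex{2,1,2} = 0
G(10) = mex{0,2,0} = 1
G(11) = mex{1,0,1} = 2
G(12) = mex{2,1,2} = 0
G(13) = mex{0,2,0} = 1
G(14) = mex{1,0,1} = 2
G(15) = mex{2,1,2} = 0
G(16) = mex{0,2,0} = 1
G(17) = mex{1,0,1} = 2
G(18) = mex{2,1,2} = 0
G(19) = mex{0,2,0} = 1
G(20) = mex{1,0,1} = 2
G(21) = mex{2,1,2} = 0
G_A(21) = 0.
Heap B, S = {1, 4, 9}:
n :  0  1  2  3  4  5  6  7  8  9 10 11 12 13 14 15 16 17 18 19
G :  0  1  0  1  2  0  1  0  1  2  0  1  0  1  2  0  1  0  1  2
G_B(19) = 2.
Combined Grundy value = 0 ⊕ 2 = 2.

2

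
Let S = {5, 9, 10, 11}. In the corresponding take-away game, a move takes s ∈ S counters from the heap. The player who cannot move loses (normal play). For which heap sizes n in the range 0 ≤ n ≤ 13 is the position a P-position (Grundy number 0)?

0, 1, 2, 3, 4

n :  0  1  2  3  4  5  6  7  8  9 10 11 12 13
G :  0  0  0  0  0  1  1  1  1  1  2  2  2  2
P-positions are exactly the n with G(n) = 0.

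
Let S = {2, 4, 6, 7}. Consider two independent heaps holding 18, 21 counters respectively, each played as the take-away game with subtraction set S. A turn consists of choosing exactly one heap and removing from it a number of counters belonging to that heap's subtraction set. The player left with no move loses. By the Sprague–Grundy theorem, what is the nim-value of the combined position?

1

All heaps use S = {2, 4, 6, 7}:
G(0) = 0
G(1) = mex{} = 0
G(2) = mex{0} = 1
G(3) = mex{0} = 1
G(4) = mex{1,0} = 2
G(5) = mex{1,0} = 2
G(6) = mex{2,1,0} = 3
G(7) = mex{2,1,0,0} = 3
G(8) = mex{3,2,1,0} = 4
G(9) = mex{3,2,1,1} = 0
G(10) = mex{4,3,2,1} = 0
G(11) = mex{0,3,2,2} = 1
G(12) = mex{0,4,3,2} = 1
G(13) = mex{1,0,3,3} = 2
G(14) = mex{1,0,4,3} = 2
G(15) = mex{2,1,0,4} = 3
G(16) = mex{2,1,0,0} = 3
G(17) = mex{3,2,1,0} = 4
G(18) = mex{3,2,1,1} = 0
G(19) = mex{4,3,2,1} = 0
G(20) = mex{0,3,2,2} = 1
G(21) = mex{0,4,3,2} = 1
Heap A: G(18) = 0.
Heap B: G(21) = 1.
Combined Grundy value = 0 ⊕ 1 = 1.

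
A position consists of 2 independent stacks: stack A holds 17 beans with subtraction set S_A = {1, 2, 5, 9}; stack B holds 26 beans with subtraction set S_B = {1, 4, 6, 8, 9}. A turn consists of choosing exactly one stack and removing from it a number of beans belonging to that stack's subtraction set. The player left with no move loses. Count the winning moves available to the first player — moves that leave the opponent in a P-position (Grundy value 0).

6

Stack A, S = {1, 2, 5, 9}:
n :  0  1  2  3  4  5  6  7  8  9 10 11 12 13 14 15 16 17
G :  0  1  2  0  1  2  0  1  2  3  0  1  2  0  1  2  0  1
G_A(17) = 1.
Stack B, S = {1, 4, 6, 8, 9}:
n :  0  1  2  3  4  5  6  7  8  9 10 11 12 13 14 15 16 17 18 19 20 21 22 23 24 25 26
G :  0  1  0  1  2  0  1  0  1  2  3  2  0  1  2  3  2  0  1  0  1  2  0  1  0  1  2
G_B(26) = 2.
Combined Grundy value = 1 ⊕ 2 = 3.
A winning move leaves total XOR = 0, i.e. changes one component's Grundy value g to g ⊕ X where X is the current total.
Stack A: need g' = 1⊕3 = 2. Options: 17−1→G=0, 17−2→G=2, 17−5→G=2, 17−9→G=2. Hits: 3.
Stack B: need g' = 2⊕3 = 1. Options: 26−1→G=1, 26−4→G=0, 26−6→G=1, 26−8→G=1, 26−9→G=0. Hits: 3.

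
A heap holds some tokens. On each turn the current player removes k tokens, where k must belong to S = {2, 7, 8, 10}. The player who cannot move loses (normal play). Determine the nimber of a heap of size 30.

n :  0  1  2  3  4  5  6  7  8  9 10 11 12 13 14 15 16 17 18 19 20 21 22 23 24 25 26 27 28 29 30
G :  0  0  1  1  0  0  1  1  2  2  3  3  2  2  3  3  0  0  1  1  0  0  1  1  2  2  3  3  2  2  3

3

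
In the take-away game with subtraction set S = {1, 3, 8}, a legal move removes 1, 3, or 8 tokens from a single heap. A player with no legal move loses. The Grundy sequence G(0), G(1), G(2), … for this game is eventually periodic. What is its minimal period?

G(0) = 0
G(1) = mex{0} = 1
G(2) = mex{1} = 0
G(3) = mex{0,0} = 1
G(4) = mex{1,1} = 0
G(5) = mex{0,0} = 1
G(6) = mex{1,1} = 0
G(7) = mex{0,0} = 1
G(8) = mex{1,1,0} = 2
G(9) = mex{2,0,1} = 3
G(10) = mex{3,1,0} = 2
G(11) = mex{2,2,1} = 0
G(12) = mex{0,3,0} = 1
G(13) = mex{1,2,1} = 0
G(14) = mex{0,0,0} = 1
G(15) = mex{1,1,1} = 0
G(16) = mex{0,0,2} = 1
G(17) = mex{1,1,3} = 0
G(18) = mex{0,0,2} = 1
G(19) = mex{1,1,0} = 2
G(20) = mex{2,0,1} = 3
G(21) = mex{3,1,0} = 2
G(22) = mex{2,2,1} = 0
G(23) = mex{0,3,0} = 1
G(n+11) = G(n) holds for n = 0,…,7 (a full window of length max(S) = 8), so the sequence is purely periodic with period 11.

11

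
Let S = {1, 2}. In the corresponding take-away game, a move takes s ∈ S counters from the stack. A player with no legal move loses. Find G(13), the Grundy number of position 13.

1

G(0) = 0
G(1) = mex{0} = 1
G(2) = mex{1,0} = 2
G(3) = mex{2,1} = 0
G(4) = mex{0,2} = 1
G(5) = mex{1,0} = 2
G(6) = mex{2,1} = 0
G(7) = mex{0,2} = 1
G(8) = mex{1,0} = 2
G(9) = mex{2,1} = 0
G(10) = mex{0,2} = 1
G(11) = mex{1,0} = 2
G(12) = mex{2,1} = 0
G(13) = mex{0,2} = 1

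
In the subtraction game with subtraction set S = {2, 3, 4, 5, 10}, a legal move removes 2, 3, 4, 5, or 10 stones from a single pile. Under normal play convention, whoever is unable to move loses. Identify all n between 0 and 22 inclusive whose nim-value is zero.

n :  0  1  2  3  4  5  6  7  8  9 10 11 12 13 14 15 16 17 18 19 20 21 22
G :  0  0  1  1  2  2  3  0  0  1  1  2  2  3  0  0  1  1  2  2  3  0  0
P-positions are exactly the n with G(n) = 0.

0, 1, 7, 8, 14, 15, 21, 22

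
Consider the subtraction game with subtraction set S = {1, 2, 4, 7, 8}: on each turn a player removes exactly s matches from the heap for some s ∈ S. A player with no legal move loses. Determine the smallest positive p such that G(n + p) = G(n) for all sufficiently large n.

3

G(0) = 0
G(1) = mex{0} = 1
G(2) = mex{1,0} = 2
G(3) = mex{2,1} = 0
G(4) = mex{0,2,0} = 1
G(5) = mex{1,0,1} = 2
G(6) = mex{2,1,2} = 0
G(7) = mex{0,2,0,0} = 1
G(8) = mex{1,0,1,1,0} = 2
G(9) = mex{2,1,2,2,1} = 0
G(10) = mex{0,2,0,0,2} = 1
G(11) = mex{1,0,1,1,0} = 2
G(12) = mex{2,1,2,2,1} = 0
G(13) = mex{0,2,0,0,2} = 1
G(14) = mex{1,0,1,1,0} = 2
G(n+3) = G(n) holds for n = 0,…,7 (a full window of length max(S) = 8), so the sequence is purely periodic with period 3.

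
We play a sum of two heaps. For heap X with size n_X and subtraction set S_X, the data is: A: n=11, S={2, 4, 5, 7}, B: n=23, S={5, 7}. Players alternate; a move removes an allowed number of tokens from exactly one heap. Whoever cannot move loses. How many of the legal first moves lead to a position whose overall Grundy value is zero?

2

Heap A, S = {2, 4, 5, 7}:
G(0) = 0
G(1) = mex{} = 0
G(2) = mex{0} = 1
G(3) = mex{0} = 1
G(4) = mex{1,0} = 2
G(5) = mex{1,0,0} = 2
G(6) = mex{2,1,0} = 3
G(7) = mex{2,1,1,0} = 3
G(8) = mex{3,2,1,0} = 4
G(9) = mex{3,2,2,1} = 0
G(10) = mex{4,3,2,1} = 0
G(11) = mex{0,3,3,2} = 1
G_A(11) = 1.
Heap B, S = {5, 7}:
G(0) = 0
G(1) = mex{} = 0
G(2) = mex{} = 0
G(3) = mex{} = 0
G(4) = mex{} = 0
G(5) = mex{0} = 1
G(6) = mex{0} = 1
G(7) = mex{0,0} = 1
G(8) = mex{0,0} = 1
G(9) = mex{0,0} = 1
G(10) = mex{1,0} = 2
G(11) = mex{1,0} = 2
G(12) = mex{1,1} = 0
G(13) = mex{1,1} = 0
G(14) = mex{1,1} = 0
G(15) = mex{2,1} = 0
G(16) = mex{2,1} = 0
G(17) = mex{0,2} = 1
G(18) = mex{0,2} = 1
G(19) = mex{0,0} = 1
G(20) = mex{0,0} = 1
G(21) = mex{0,0} = 1
G(22) = mex{1,0} = 2
G(23) = mex{1,0} = 2
G_B(23) = 2.
Combined Grundy value = 1 ⊕ 2 = 3.
A winning move leaves total XOR = 0, i.e. changes one component's Grundy value g to g ⊕ X where X is the current total.
Heap A: need g' = 1⊕3 = 2. Options: 11−2→G=0, 11−4→G=3, 11−5→G=3, 11−7→G=2. Hits: 1.
Heap B: need g' = 2⊕3 = 1. Options: 23−5→G=1, 23−7→G=0. Hits: 1.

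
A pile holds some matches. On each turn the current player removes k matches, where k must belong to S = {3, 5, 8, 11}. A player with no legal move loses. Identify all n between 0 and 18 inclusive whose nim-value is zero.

0, 1, 2, 14, 15, 16

G(0) = 0
G(1) = mex{} = 0
G(2) = mex{} = 0
G(3) = mex{0} = 1
G(4) = mex{0} = 1
G(5) = mex{0,0} = 1
G(6) = mex{1,0} = 2
G(7) = mex{1,0} = 2
G(8) = mex{1,1,0} = 2
G(9) = mex{2,1,0} = 3
G(10) = mex{2,1,0} = 3
G(11) = mex{2,2,1,0} = 3
G(12) = mex{3,2,1,0} = 4
G(13) = mex{3,2,1,0} = 4
G(14) = mex{3,3,2,1} = 0
G(15) = mex{4,3,2,1} = 0
G(16) = mex{4,3,2,1} = 0
G(17) = mex{0,4,3,2} = 1
G(18) = mex{0,4,3,2} = 1
P-positions are exactly the n with G(n) = 0.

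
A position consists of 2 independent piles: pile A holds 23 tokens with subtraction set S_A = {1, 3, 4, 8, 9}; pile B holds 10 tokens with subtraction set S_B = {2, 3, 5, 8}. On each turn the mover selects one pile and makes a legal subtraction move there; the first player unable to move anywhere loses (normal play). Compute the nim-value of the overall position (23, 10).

Pile A, S = {1, 3, 4, 8, 9}:
G(0) = 0
G(1) = mex{0} = 1
G(2) = mex{1} = 0
G(3) = mex{0,0} = 1
G(4) = mex{1,1,0} = 2
G(5) = mex{2,0,1} = 3
G(6) = mex{3,1,0} = 2
G(7) = mex{2,2,1} = 0
G(8) = mex{0,3,2,0} = 1
G(9) = mex{1,2,3,1,0} = 4
G(10) = mex{4,0,2,0,1} = 3
G(11) = mex{3,1,0,1,0} = 2
G(12) = mex{2,4,1,2,1} = 0
G(13) = mex{0,3,4,3,2} = 1
G(14) = mex{1,2,3,2,3} = 0
G(15) = mex{0,0,2,0,2} = 1
G(16) = mex{1,1,0,1,0} = 2
G(17) = mex{2,0,1,4,1} = 3
G(18) = mex{3,1,0,3,4} = 2
G(19) = mex{2,2,1,2,3} = 0
G(20) = mex{0,3,2,0,2} = 1
G(21) = mex{1,2,3,1,0} = 4
G(22) = mex{4,0,2,0,1} = 3
G(23) = mex{3,1,0,1,0} = 2
G_A(23) = 2.
Pile B, S = {2, 3, 5, 8}:
G(0) = 0
G(1) = mex{} = 0
G(2) = mex{0} = 1
G(3) = mex{0,0} = 1
G(4) = mex{1,0} = 2
G(5) = mex{1,1,0} = 2
G(6) = mex{2,1,0} = 3
G(7) = mex{2,2,1} = 0
G(8) = mex{3,2,1,0} = 4
G(9) = mex{0,3,2,0} = 1
G(10) = mex{4,0,2,1} = 3
G_B(10) = 3.
Combined Grundy value = 2 ⊕ 3 = 1.

1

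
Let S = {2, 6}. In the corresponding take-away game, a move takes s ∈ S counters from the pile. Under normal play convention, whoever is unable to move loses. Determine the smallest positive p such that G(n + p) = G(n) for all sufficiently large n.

4

G(0) = 0
G(1) = mex{} = 0
G(2) = mex{0} = 1
G(3) = mex{0} = 1
G(4) = mex{1} = 0
G(5) = mex{1} = 0
G(6) = mex{0,0} = 1
G(7) = mex{0,0} = 1
G(8) = mex{1,1} = 0
G(9) = mex{1,1} = 0
G(10) = mex{0,0} = 1
G(11) = mex{0,0} = 1
G(12) = mex{1,1} = 0
G(13) = mex{1,1} = 0
G(14) = mex{0,0} = 1
G(n+4) = G(n) holds for n = 0,…,5 (a full window of length max(S) = 6), so the sequence is purely periodic with period 4.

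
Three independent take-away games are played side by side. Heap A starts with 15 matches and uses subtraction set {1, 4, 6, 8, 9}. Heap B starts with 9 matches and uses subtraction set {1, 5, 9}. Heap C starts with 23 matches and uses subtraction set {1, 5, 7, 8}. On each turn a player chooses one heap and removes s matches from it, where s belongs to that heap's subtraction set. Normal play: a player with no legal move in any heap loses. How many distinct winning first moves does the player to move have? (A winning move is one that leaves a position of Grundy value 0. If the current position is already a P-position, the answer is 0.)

Heap A, S = {1, 4, 6, 8, 9}:
n :  0  1  2  3  4  5  6  7  8  9 10 11 12 13 14 15
G :  0  1  0  1  2  0  1  0  1  2  3  2  0  1  2  3
G_A(15) = 3.
Heap B, S = {1, 5, 9}:
n : 0 1 2 3 4 5 6 7 8 9
G : 0 1 0 1 0 1 0 1 0 1
G_B(9) = 1.
Heap C, S = {1, 5, 7, 8}:
G(0) = 0
G(1) = mex{0} = 1
G(2) = mex{1} = 0
G(3) = mex{0} = 1
G(4) = mex{1} = 0
G(5) = mex{0,0} = 1
G(6) = mex{1,1} = 0
G(7) = mex{0,0,0} = 1
G(8) = mex{1,1,1,0} = 2
G(9) = mex{2,0,0,1} = 3
G(10) = mex{3,1,1,0} = 2
G(11) = mex{2,0,0,1} = 3
G(12) = mex{3,1,1,0} = 2
G(13) = mex{2,2,0,1} = 3
G(14) = mex{3,3,1,0} = 2
G(15) = mex{2,2,2,1} = 0
G(16) = mex{0,3,3,2} = 1
G(17) = mex{1,2,2,3} = 0
G(18) = mex{0,3,3,2} = 1
G(19) = mex{1,2,2,3} = 0
G(20) = mex{0,0,3,2} = 1
G(21) = mex{1,1,2,3} = 0
G(22) = mex{0,0,0,2} = 1
G(23) = mex{1,1,1,0} = 2
G_C(23) = 2.
Combined Grundy value = 3 ⊕ 1 ⊕ 2 = 0.
A winning move leaves total XOR = 0, i.e. changes one component's Grundy value g to g ⊕ X where X is the current total.
Heap A: target g' = 3⊕0 = 3, but every legal move changes the Grundy value (mex property), so 0 moves.
Heap B: target g' = 1⊕0 = 1, but every legal move changes the Grundy value (mex property), so 0 moves.
Heap C: target g' = 2⊕0 = 2, but every legal move changes the Grundy value (mex property), so 0 moves.

0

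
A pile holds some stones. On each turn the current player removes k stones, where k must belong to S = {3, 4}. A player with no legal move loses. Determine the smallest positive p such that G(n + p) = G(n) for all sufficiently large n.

G(0) = 0
G(1) = mex{} = 0
G(2) = mex{} = 0
G(3) = mex{0} = 1
G(4) = mex{0,0} = 1
G(5) = mex{0,0} = 1
G(6) = mex{1,0} = 2
G(7) = mex{1,1} = 0
G(8) = mex{1,1} = 0
G(9) = mex{2,1} = 0
G(10) = mex{0,2} = 1
G(11) = mex{0,0} = 1
G(12) = mex{0,0} = 1
G(13) = mex{1,0} = 2
G(14) = mex{1,1} = 0
G(15) = mex{1,1} = 0
G(n+7) = G(n) holds for n = 0,…,3 (a full window of length max(S) = 4), so the sequence is purely periodic with period 7.

7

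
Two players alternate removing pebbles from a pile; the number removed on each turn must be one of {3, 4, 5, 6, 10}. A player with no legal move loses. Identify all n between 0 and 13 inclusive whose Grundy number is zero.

n :  0  1  2  3  4  5  6  7  8  9 10 11 12 13
G :  0  0  0  1  1  1  2  2  2  0  3  3  1  4
P-positions are exactly the n with G(n) = 0.

0, 1, 2, 9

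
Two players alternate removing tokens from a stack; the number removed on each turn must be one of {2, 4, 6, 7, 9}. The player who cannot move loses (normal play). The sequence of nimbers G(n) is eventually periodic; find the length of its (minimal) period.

G(0) = 0
G(1) = mex{} = 0
G(2) = mex{0} = 1
G(3) = mex{0} = 1
G(4) = mex{1,0} = 2
G(5) = mex{1,0} = 2
G(6) = mex{2,1,0} = 3
G(7) = mex{2,1,0,0} = 3
G(8) = mex{3,2,1,0} = 4
G(9) = mex{3,2,1,1,0} = 4
G(10) = mex{4,3,2,1,0} = 5
G(11) = mex{4,3,2,2,1} = 0
G(12) = mex{5,4,3,2,1} = 0
G(13) = mex{0,4,3,3,2} = 1
G(14) = mex{0,5,4,3,2} = 1
G(15) = mex{1,0,4,4,3} = 2
G(16) = mex{1,0,5,4,3} = 2
G(17) = mex{2,1,0,5,4} = 3
G(18) = mex{2,1,0,0,4} = 3
G(19) = mex{3,2,1,0,5} = 4
G(20) = mex{3,2,1,1,0} = 4
G(21) = mex{4,3,2,1,0} = 5
G(22) = mex{4,3,2,2,1} = 0
G(23) = mex{5,4,3,2,1} = 0
G(n+11) = G(n) holds for n = 0,…,8 (a full window of length max(S) = 9), so the sequence is purely periodic with period 11.

11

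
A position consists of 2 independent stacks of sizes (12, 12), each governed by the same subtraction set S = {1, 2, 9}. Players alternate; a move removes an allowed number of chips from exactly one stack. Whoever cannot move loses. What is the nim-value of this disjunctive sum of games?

0

All stacks use S = {1, 2, 9}:
G(0) = 0
G(1) = mex{0} = 1
G(2) = mex{1,0} = 2
G(3) = mex{2,1} = 0
G(4) = mex{0,2} = 1
G(5) = mex{1,0} = 2
G(6) = mex{2,1} = 0
G(7) = mex{0,2} = 1
G(8) = mex{1,0} = 2
G(9) = mex{2,1,0} = 3
G(10) = mex{3,2,1} = 0
G(11) = mex{0,3,2} = 1
G(12) = mex{1,0,0} = 2
Stack A: G(12) = 2.
Stack B: G(12) = 2.
Combined Grundy value = 2 ⊕ 2 = 0.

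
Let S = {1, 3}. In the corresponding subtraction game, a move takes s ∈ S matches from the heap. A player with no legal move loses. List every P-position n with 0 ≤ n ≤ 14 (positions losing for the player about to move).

0, 2, 4, 6, 8, 10, 12, 14

G(0) = 0
G(1) = mex{0} = 1
G(2) = mex{1} = 0
G(3) = mex{0,0} = 1
G(4) = mex{1,1} = 0
G(5) = mex{0,0} = 1
G(6) = mex{1,1} = 0
G(7) = mex{0,0} = 1
G(8) = mex{1,1} = 0
G(9) = mex{0,0} = 1
G(10) = mex{1,1} = 0
G(11) = mex{0,0} = 1
G(12) = mex{1,1} = 0
G(13) = mex{0,0} = 1
G(14) = mex{1,1} = 0
P-positions are exactly the n with G(n) = 0.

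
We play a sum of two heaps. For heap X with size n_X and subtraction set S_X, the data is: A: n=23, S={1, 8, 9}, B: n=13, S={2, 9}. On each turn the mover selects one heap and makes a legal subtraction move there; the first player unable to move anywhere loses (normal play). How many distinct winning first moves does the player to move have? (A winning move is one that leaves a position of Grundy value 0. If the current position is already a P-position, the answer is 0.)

Heap A, S = {1, 8, 9}:
G(0) = 0
G(1) = mex{0} = 1
G(2) = mex{1} = 0
G(3) = mex{0} = 1
G(4) = mex{1} = 0
G(5) = mex{0} = 1
G(6) = mex{1} = 0
G(7) = mex{0} = 1
G(8) = mex{1,0} = 2
G(9) = mex{2,1,0} = 3
G(10) = mex{3,0,1} = 2
G(11) = mex{2,1,0} = 3
G(12) = mex{3,0,1} = 2
G(13) = mex{2,1,0} = 3
G(14) = mex{3,0,1} = 2
G(15) = mex{2,1,0} = 3
G(16) = mex{3,2,1} = 0
G(17) = mex{0,3,2} = 1
G(18) = mex{1,2,3} = 0
G(19) = mex{0,3,2} = 1
G(20) = mex{1,2,3} = 0
G(21) = mex{0,3,2} = 1
G(22) = mex{1,2,3} = 0
G(23) = mex{0,3,2} = 1
G_A(23) = 1.
Heap B, S = {2, 9}:
n :  0  1  2  3  4  5  6  7  8  9 10 11 12 13
G :  0  0  1  1  0  0  1  1  0  2  1  0  0  1
G_B(13) = 1.
Combined Grundy value = 1 ⊕ 1 = 0.
A winning move leaves total XOR = 0, i.e. changes one component's Grundy value g to g ⊕ X where X is the current total.
Heap A: target g' = 1⊕0 = 1, but every legal move changes the Grundy value (mex property), so 0 moves.
Heap B: target g' = 1⊕0 = 1, but every legal move changes the Grundy value (mex property), so 0 moves.

0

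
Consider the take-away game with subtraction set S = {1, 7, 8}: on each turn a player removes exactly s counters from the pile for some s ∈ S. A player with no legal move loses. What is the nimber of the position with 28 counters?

n :  0  1  2  3  4  5  6  7  8  9 10 11 12 13 14 15 16 17 18 19 20 21 22 23 24 25 26 27 28
G :  0  1  0  1  0  1  0  1  2  3  2  3  2  3  2  0  1  0  1  0  1  0  1  2  3  2  3  2  3

3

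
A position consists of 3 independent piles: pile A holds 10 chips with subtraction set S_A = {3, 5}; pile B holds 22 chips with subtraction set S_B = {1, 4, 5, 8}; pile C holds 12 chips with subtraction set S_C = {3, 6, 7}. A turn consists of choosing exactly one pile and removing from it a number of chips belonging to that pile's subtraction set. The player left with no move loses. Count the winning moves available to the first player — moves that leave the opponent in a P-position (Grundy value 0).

Pile A, S = {3, 5}:
n :  0  1  2  3  4  5  6  7  8  9 10
G :  0  0  0  1  1  1  2  2  0  0  0
G_A(10) = 0.
Pile B, S = {1, 4, 5, 8}:
n :  0  1  2  3  4  5  6  7  8  9 10 11 12 13 14 15 16 17 18 19 20 21 22
G :  0  1  0  1  2  3  2  3  4  0  1  0  1  2  3  2  3  4  0  1  0  1  2
G_B(22) = 2.
Pile C, S = {3, 6, 7}:
G(0) = 0
G(1) = mex{} = 0
G(2) = mex{} = 0
G(3) = mex{0} = 1
G(4) = mex{0} = 1
G(5) = mex{0} = 1
G(6) = mex{1,0} = 2
G(7) = mex{1,0,0} = 2
G(8) = mex{1,0,0} = 2
G(9) = mex{2,1,0} = 3
G(10) = mex{2,1,1} = 0
G(11) = mex{2,1,1} = 0
G(12) = mex{3,2,1} = 0
G_C(12) = 0.
Combined Grundy value = 0 ⊕ 2 ⊕ 0 = 2.
A winning move leaves total XOR = 0, i.e. changes one component's Grundy value g to g ⊕ X where X is the current total.
Pile A: need g' = 0⊕2 = 2. Options: 10−3→G=2, 10−5→G=1. Hits: 1.
Pile B: need g' = 2⊕2 = 0. Options: 22−1→G=1, 22−4→G=0, 22−5→G=4, 22−8→G=3. Hits: 1.
Pile C: need g' = 0⊕2 = 2. Options: 12−3→G=3, 12−6→G=2, 12−7→G=1. Hits: 1.

3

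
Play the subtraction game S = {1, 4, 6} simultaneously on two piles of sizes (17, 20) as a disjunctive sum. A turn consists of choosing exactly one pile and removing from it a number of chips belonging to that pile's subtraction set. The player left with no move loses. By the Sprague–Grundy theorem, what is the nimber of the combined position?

0

All piles use S = {1, 4, 6}:
G(0) = 0
G(1) = mex{0} = 1
G(2) = mex{1} = 0
G(3) = mex{0} = 1
G(4) = mex{1,0} = 2
G(5) = mex{2,1} = 0
G(6) = mex{0,0,0} = 1
G(7) = mex{1,1,1} = 0
G(8) = mex{0,2,0} = 1
G(9) = mex{1,0,1} = 2
G(10) = mex{2,1,2} = 0
G(11) = mex{0,0,0} = 1
G(12) = mex{1,1,1} = 0
G(13) = mex{0,2,0} = 1
G(14) = mex{1,0,1} = 2
G(15) = mex{2,1,2} = 0
G(16) = mex{0,0,0} = 1
G(17) = mex{1,1,1} = 0
G(18) = mex{0,2,0} = 1
G(19) = mex{1,0,1} = 2
G(20) = mex{2,1,2} = 0
Pile A: G(17) = 0.
Pile B: G(20) = 0.
Combined Grundy value = 0 ⊕ 0 = 0.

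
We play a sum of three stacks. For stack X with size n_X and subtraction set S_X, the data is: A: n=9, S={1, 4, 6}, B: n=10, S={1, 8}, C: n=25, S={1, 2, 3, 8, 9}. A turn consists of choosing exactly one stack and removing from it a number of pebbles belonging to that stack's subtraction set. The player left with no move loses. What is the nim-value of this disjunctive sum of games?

2

Stack A, S = {1, 4, 6}:
G(0) = 0
G(1) = mex{0} = 1
G(2) = mex{1} = 0
G(3) = mex{0} = 1
G(4) = mex{1,0} = 2
G(5) = mex{2,1} = 0
G(6) = mex{0,0,0} = 1
G(7) = mex{1,1,1} = 0
G(8) = mex{0,2,0} = 1
G(9) = mex{1,0,1} = 2
G_A(9) = 2.
Stack B, S = {1, 8}:
G(0) = 0
G(1) = mex{0} = 1
G(2) = mex{1} = 0
G(3) = mex{0} = 1
G(4) = mex{1} = 0
G(5) = mex{0} = 1
G(6) = mex{1} = 0
G(7) = mex{0} = 1
G(8) = mex{1,0} = 2
G(9) = mex{2,1} = 0
G(10) = mex{0,0} = 1
G_B(10) = 1.
Stack C, S = {1, 2, 3, 8, 9}:
G(0) = 0
G(1) = mex{0} = 1
G(2) = mex{1,0} = 2
G(3) = mex{2,1,0} = 3
G(4) = mex{3,2,1} = 0
G(5) = mex{0,3,2} = 1
G(6) = mex{1,0,3} = 2
G(7) = mex{2,1,0} = 3
G(8) = mex{3,2,1,0} = 4
G(9) = mex{4,3,2,1,0} = 5
G(10) = mex{5,4,3,2,1} = 0
G(11) = mex{0,5,4,3,2} = 1
G(12) = mex{1,0,5,0,3} = 2
G(13) = mex{2,1,0,1,0} = 3
G(14) = mex{3,2,1,2,1} = 0
G(15) = mex{0,3,2,3,2} = 1
G(16) = mex{1,0,3,4,3} = 2
G(17) = mex{2,1,0,5,4} = 3
G(18) = mex{3,2,1,0,5} = 4
G(19) = mex{4,3,2,1,0} = 5
G(20) = mex{5,4,3,2,1} = 0
G(21) = mex{0,5,4,3,2} = 1
G(22) = mex{1,0,5,0,3} = 2
G(23) = mex{2,1,0,1,0} = 3
G(24) = mex{3,2,1,2,1} = 0
G(25) = mex{0,3,2,3,2} = 1
G_C(25) = 1.
Combined Grundy value = 2 ⊕ 1 ⊕ 1 = 2.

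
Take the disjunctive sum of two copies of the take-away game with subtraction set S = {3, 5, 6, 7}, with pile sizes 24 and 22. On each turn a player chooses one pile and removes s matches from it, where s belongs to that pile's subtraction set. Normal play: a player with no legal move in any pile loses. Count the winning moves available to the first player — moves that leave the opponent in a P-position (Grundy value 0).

All piles use S = {3, 5, 6, 7}:
n :  0  1  2  3  4  5  6  7  8  9 10 11 12 13 14 15 16 17 18 19 20 21 22 23 24
G :  0  0  0  1  1  1  2  2  2  3  0  0  0  1  1  1  2  2  2  3  0  0  0  1  1
Pile A: G(24) = 1.
Pile B: G(22) = 0.
Combined Grundy value = 1 ⊕ 0 = 1.
A winning move leaves total XOR = 0, i.e. changes one component's Grundy value g to g ⊕ X where X is the current total.
Pile A: need g' = 1⊕1 = 0. Options: 24−3→G=0, 24−5→G=3, 24−6→G=2, 24−7→G=2. Hits: 1.
Pile B: need g' = 0⊕1 = 1. Options: 22−3→G=3, 22−5→G=2, 22−6→G=2, 22−7→G=1. Hits: 1.

2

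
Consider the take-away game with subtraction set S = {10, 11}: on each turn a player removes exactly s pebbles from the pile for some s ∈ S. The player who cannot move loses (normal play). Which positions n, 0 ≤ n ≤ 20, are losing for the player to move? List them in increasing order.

n :  0  1  2  3  4  5  6  7  8  9 10 11 12 13 14 15 16 17 18 19 20
G :  0  0  0  0  0  0  0  0  0  0  1  1  1  1  1  1  1  1  1  1  2
P-positions are exactly the n with G(n) = 0.

0, 1, 2, 3, 4, 5, 6, 7, 8, 9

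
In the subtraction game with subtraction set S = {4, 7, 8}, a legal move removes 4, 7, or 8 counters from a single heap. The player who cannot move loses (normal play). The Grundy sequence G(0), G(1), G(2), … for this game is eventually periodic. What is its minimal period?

G(0) = 0
G(1) = mex{} = 0
G(2) = mex{} = 0
G(3) = mex{} = 0
G(4) = mex{0} = 1
G(5) = mex{0} = 1
G(6) = mex{0} = 1
G(7) = mex{0,0} = 1
G(8) = mex{1,0,0} = 2
G(9) = mex{1,0,0} = 2
G(10) = mex{1,0,0} = 2
G(11) = mex{1,1,0} = 2
G(12) = mex{2,1,1} = 0
G(13) = mex{2,1,1} = 0
G(14) = mex{2,1,1} = 0
G(15) = mex{2,2,1} = 0
G(16) = mex{0,2,2} = 1
G(17) = mex{0,2,2} = 1
G(18) = mex{0,2,2} = 1
G(19) = mex{0,0,2} = 1
G(20) = mex{1,0,0} = 2
G(21) = mex{1,0,0} = 2
G(22) = mex{1,0,0} = 2
G(23) = mex{1,1,0} = 2
G(24) = mex{2,1,1} = 0
G(25) = mex{2,1,1} = 0
G(n+12) = G(n) holds for n = 0,…,7 (a full window of length max(S) = 8), so the sequence is purely periodic with period 12.

12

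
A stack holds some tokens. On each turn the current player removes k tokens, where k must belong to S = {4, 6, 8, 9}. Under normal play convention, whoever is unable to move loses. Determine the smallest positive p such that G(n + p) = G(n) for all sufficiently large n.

13

G(0) = 0
G(1) = mex{} = 0
G(2) = mex{} = 0
G(3) = mex{} = 0
G(4) = mex{0} = 1
G(5) = mex{0} = 1
G(6) = mex{0,0} = 1
G(7) = mex{0,0} = 1
G(8) = mex{1,0,0} = 2
G(9) = mex{1,0,0,0} = 2
G(10) = mex{1,1,0,0} = 2
G(11) = mex{1,1,0,0} = 2
G(12) = mex{2,1,1,0} = 3
G(13) = mex{2,1,1,1} = 0
G(14) = mex{2,2,1,1} = 0
G(15) = mex{2,2,1,1} = 0
G(16) = mex{3,2,2,1} = 0
G(17) = mex{0,2,2,2} = 1
G(18) = mex{0,3,2,2} = 1
G(19) = mex{0,0,2,2} = 1
G(20) = mex{0,0,3,2} = 1
G(21) = mex{1,0,0,3} = 2
G(22) = mex{1,0,0,0} = 2
G(23) = mex{1,1,0,0} = 2
G(24) = mex{1,1,0,0} = 2
G(25) = mex{2,1,1,0} = 3
G(26) = mex{2,1,1,1} = 0
G(27) = mex{2,2,1,1} = 0
G(n+13) = G(n) holds for n = 0,…,8 (a full window of length max(S) = 9), so the sequence is purely periodic with period 13.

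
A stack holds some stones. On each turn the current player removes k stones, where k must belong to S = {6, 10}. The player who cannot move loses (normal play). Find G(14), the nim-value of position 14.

2

n :  0  1  2  3  4  5  6  7  8  9 10 11 12 13 14
G :  0  0  0  0  0  0  1  1  1  1  1  1  2  2  2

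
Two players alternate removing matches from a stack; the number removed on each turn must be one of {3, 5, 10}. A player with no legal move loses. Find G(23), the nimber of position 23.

n :  0  1  2  3  4  5  6  7  8  9 10 11 12 13 14 15 16 17 18 19 20 21 22 23
G :  0  0  0  1  1  1  2  2  0  0  3  1  1  2  2  0  0  0  1  1  1  2  2  0

0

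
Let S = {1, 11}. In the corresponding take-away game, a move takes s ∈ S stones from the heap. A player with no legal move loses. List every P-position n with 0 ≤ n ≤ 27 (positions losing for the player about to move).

G(0) = 0
G(1) = mex{0} = 1
G(2) = mex{1} = 0
G(3) = mex{0} = 1
G(4) = mex{1} = 0
G(5) = mex{0} = 1
G(6) = mex{1} = 0
G(7) = mex{0} = 1
G(8) = mex{1} = 0
G(9) = mex{0} = 1
G(10) = mex{1} = 0
G(11) = mex{0,0} = 1
G(12) = mex{1,1} = 0
G(13) = mex{0,0} = 1
G(14) = mex{1,1} = 0
G(15) = mex{0,0} = 1
G(16) = mex{1,1} = 0
G(17) = mex{0,0} = 1
G(18) = mex{1,1} = 0
G(19) = mex{0,0} = 1
G(20) = mex{1,1} = 0
G(21) = mex{0,0} = 1
G(22) = mex{1,1} = 0
G(23) = mex{0,0} = 1
G(24) = mex{1,1} = 0
G(25) = mex{0,0} = 1
G(26) = mex{1,1} = 0
G(27) = mex{0,0} = 1
P-positions are exactly the n with G(n) = 0.

0, 2, 4, 6, 8, 10, 12, 14, 16, 18, 20, 22, 24, 26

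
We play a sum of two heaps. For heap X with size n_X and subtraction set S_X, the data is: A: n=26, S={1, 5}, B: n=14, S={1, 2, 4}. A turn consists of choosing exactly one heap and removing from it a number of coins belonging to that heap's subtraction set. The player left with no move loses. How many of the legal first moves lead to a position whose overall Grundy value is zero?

1

Heap A, S = {1, 5}:
n :  0  1  2  3  4  5  6  7  8  9 10 11 12 13 14 15 16 17 18 19 20 21 22 23 24 25 26
G :  0  1  0  1  0  1  0  1  0  1  0  1  0  1  0  1  0  1  0  1  0  1  0  1  0  1  0
G_A(26) = 0.
Heap B, S = {1, 2, 4}:
G(0) = 0
G(1) = mex{0} = 1
G(2) = mex{1,0} = 2
G(3) = mex{2,1} = 0
G(4) = mex{0,2,0} = 1
G(5) = mex{1,0,1} = 2
G(6) = mex{2,1,2} = 0
G(7) = mex{0,2,0} = 1
G(8) = mex{1,0,1} = 2
G(9) = mex{2,1,2} = 0
G(10) = mex{0,2,0} = 1
G(11) = mex{1,0,1} = 2
G(12) = mex{2,1,2} = 0
G(13) = mex{0,2,0} = 1
G(14) = mex{1,0,1} = 2
G_B(14) = 2.
Combined Grundy value = 0 ⊕ 2 = 2.
A winning move leaves total XOR = 0, i.e. changes one component's Grundy value g to g ⊕ X where X is the current total.
Heap A: need g' = 0⊕2 = 2. Options: 26−1→G=1, 26−5→G=1. Hits: 0.
Heap B: need g' = 2⊕2 = 0. Options: 14−1→G=1, 14−2→G=0, 14−4→G=1. Hits: 1.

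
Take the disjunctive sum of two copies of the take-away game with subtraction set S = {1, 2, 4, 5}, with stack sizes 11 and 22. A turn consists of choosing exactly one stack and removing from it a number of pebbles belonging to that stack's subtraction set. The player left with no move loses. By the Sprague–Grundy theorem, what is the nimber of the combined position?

3

All stacks use S = {1, 2, 4, 5}:
G(0) = 0
G(1) = mex{0} = 1
G(2) = mex{1,0} = 2
G(3) = mex{2,1} = 0
G(4) = mex{0,2,0} = 1
G(5) = mex{1,0,1,0} = 2
G(6) = mex{2,1,2,1} = 0
G(7) = mex{0,2,0,2} = 1
G(8) = mex{1,0,1,0} = 2
G(9) = mex{2,1,2,1} = 0
G(10) = mex{0,2,0,2} = 1
G(11) = mex{1,0,1,0} = 2
G(12) = mex{2,1,2,1} = 0
G(13) = mex{0,2,0,2} = 1
G(14) = mex{1,0,1,0} = 2
G(15) = mex{2,1,2,1} = 0
G(16) = mex{0,2,0,2} = 1
G(17) = mex{1,0,1,0} = 2
G(18) = mex{2,1,2,1} = 0
G(19) = mex{0,2,0,2} = 1
G(20) = mex{1,0,1,0} = 2
G(21) = mex{2,1,2,1} = 0
G(22) = mex{0,2,0,2} = 1
Stack A: G(11) = 2.
Stack B: G(22) = 1.
Combined Grundy value = 2 ⊕ 1 = 3.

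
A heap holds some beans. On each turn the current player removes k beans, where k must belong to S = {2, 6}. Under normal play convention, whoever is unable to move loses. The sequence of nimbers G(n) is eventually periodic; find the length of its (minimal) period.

G(0) = 0
G(1) = mex{} = 0
G(2) = mex{0} = 1
G(3) = mex{0} = 1
G(4) = mex{1} = 0
G(5) = mex{1} = 0
G(6) = mex{0,0} = 1
G(7) = mex{0,0} = 1
G(8) = mex{1,1} = 0
G(9) = mex{1,1} = 0
G(10) = mex{0,0} = 1
G(11) = mex{0,0} = 1
G(12) = mex{1,1} = 0
G(13) = mex{1,1} = 0
G(14) = mex{0,0} = 1
G(n+4) = G(n) holds for n = 0,…,5 (a full window of length max(S) = 6), so the sequence is purely periodic with period 4.

4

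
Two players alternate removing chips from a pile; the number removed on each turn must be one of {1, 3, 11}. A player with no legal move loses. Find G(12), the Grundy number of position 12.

0

n :  0  1  2  3  4  5  6  7  8  9 10 11 12
G :  0  1  0  1  0  1  0  1  0  1  0  1  0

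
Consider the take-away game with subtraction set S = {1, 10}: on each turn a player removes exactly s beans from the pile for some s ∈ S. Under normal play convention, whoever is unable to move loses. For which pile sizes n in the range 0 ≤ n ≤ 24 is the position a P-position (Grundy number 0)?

0, 2, 4, 6, 8, 11, 13, 15, 17, 19, 22, 24

G(0) = 0
G(1) = mex{0} = 1
G(2) = mex{1} = 0
G(3) = mex{0} = 1
G(4) = mex{1} = 0
G(5) = mex{0} = 1
G(6) = mex{1} = 0
G(7) = mex{0} = 1
G(8) = mex{1} = 0
G(9) = mex{0} = 1
G(10) = mex{1,0} = 2
G(11) = mex{2,1} = 0
G(12) = mex{0,0} = 1
G(13) = mex{1,1} = 0
G(14) = mex{0,0} = 1
G(15) = mex{1,1} = 0
G(16) = mex{0,0} = 1
G(17) = mex{1,1} = 0
G(18) = mex{0,0} = 1
G(19) = mex{1,1} = 0
G(20) = mex{0,2} = 1
G(21) = mex{1,0} = 2
G(22) = mex{2,1} = 0
G(23) = mex{0,0} = 1
G(24) = mex{1,1} = 0
P-positions are exactly the n with G(n) = 0.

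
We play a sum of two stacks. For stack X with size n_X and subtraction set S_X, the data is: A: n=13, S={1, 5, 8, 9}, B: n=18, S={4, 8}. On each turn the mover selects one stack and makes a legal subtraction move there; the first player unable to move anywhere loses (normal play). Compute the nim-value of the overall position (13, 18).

Stack A, S = {1, 5, 8, 9}:
n :  0  1  2  3  4  5  6  7  8  9 10 11 12 13
G :  0  1  0  1  0  1  0  1  2  3  2  3  2  3
G_A(13) = 3.
Stack B, S = {4, 8}:
n :  0  1  2  3  4  5  6  7  8  9 10 11 12 13 14 15 16 17 18
G :  0  0  0  0  1  1  1  1  2  2  2  2  0  0  0  0  1  1  1
G_B(18) = 1.
Combined Grundy value = 3 ⊕ 1 = 2.

2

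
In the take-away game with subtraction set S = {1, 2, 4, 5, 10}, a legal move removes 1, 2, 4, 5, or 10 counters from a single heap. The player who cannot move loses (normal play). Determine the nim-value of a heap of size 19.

1

G(0) = 0
G(1) = mex{0} = 1
G(2) = mex{1,0} = 2
G(3) = mex{2,1} = 0
G(4) = mex{0,2,0} = 1
G(5) = mex{1,0,1,0} = 2
G(6) = mex{2,1,2,1} = 0
G(7) = mex{0,2,0,2} = 1
G(8) = mex{1,0,1,0} = 2
G(9) = mex{2,1,2,1} = 0
G(10) = mex{0,2,0,2,0} = 1
G(11) = mex{1,0,1,0,1} = 2
G(12) = mex{2,1,2,1,2} = 0
G(13) = mex{0,2,0,2,0} = 1
G(14) = mex{1,0,1,0,1} = 2
G(15) = mex{2,1,2,1,2} = 0
G(16) = mex{0,2,0,2,0} = 1
G(17) = mex{1,0,1,0,1} = 2
G(18) = mex{2,1,2,1,2} = 0
G(19) = mex{0,2,0,2,0} = 1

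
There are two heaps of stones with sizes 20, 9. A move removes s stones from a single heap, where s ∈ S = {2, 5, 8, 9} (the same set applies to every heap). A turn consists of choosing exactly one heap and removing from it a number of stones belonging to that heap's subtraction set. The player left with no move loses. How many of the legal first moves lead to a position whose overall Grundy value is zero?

All heaps use S = {2, 5, 8, 9}:
n :  0  1  2  3  4  5  6  7  8  9 10 11 12 13 14 15 16 17 18 19 20
G :  0  0  1  1  0  2  1  0  2  1  3  0  2  1  0  2  1  0  0  1  1
Heap A: G(20) = 1.
Heap B: G(9) = 1.
Combined Grundy value = 1 ⊕ 1 = 0.
A winning move leaves total XOR = 0, i.e. changes one component's Grundy value g to g ⊕ X where X is the current total.
Heap A: target g' = 1⊕0 = 1, but every legal move changes the Grundy value (mex property), so 0 moves.
Heap B: target g' = 1⊕0 = 1, but every legal move changes the Grundy value (mex property), so 0 moves.

0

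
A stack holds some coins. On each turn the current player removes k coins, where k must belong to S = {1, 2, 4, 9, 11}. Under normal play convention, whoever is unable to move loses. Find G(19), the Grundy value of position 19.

G(0) = 0
G(1) = mex{0} = 1
G(2) = mex{1,0} = 2
G(3) = mex{2,1} = 0
G(4) = mex{0,2,0} = 1
G(5) = mex{1,0,1} = 2
G(6) = mex{2,1,2} = 0
G(7) = mex{0,2,0} = 1
G(8) = mex{1,0,1} = 2
G(9) = mex{2,1,2,0} = 3
G(10) = mex{3,2,0,1} = 4
G(11) = mex{4,3,1,2,0} = 5
G(12) = mex{5,4,2,0,1} = 3
G(13) = mex{3,5,3,1,2} = 0
G(14) = mex{0,3,4,2,0} = 1
G(15) = mex{1,0,5,0,1} = 2
G(16) = mex{2,1,3,1,2} = 0
G(17) = mex{0,2,0,2,0} = 1
G(18) = mex{1,0,1,3,1} = 2
G(19) = mex{2,1,2,4,2} = 0

0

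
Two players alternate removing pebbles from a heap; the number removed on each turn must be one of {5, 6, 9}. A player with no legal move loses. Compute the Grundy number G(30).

n :  0  1  2  3  4  5  6  7  8  9 10 11 12 13 14 15 16 17 18 19 20 21 22 23 24 25 26 27 28 29 30
G :  0  0  0  0  0  1  1  1  1  1  2  2  2  2  0  0  0  0  0  1  1  1  1  1  2  2  2  2  0  0  0

0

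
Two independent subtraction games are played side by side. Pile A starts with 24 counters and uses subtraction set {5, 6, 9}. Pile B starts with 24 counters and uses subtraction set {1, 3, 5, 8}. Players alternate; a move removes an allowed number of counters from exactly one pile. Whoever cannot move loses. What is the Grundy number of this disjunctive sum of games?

Pile A, S = {5, 6, 9}:
G(0) = 0
G(1) = mex{} = 0
G(2) = mex{} = 0
G(3) = mex{} = 0
G(4) = mex{} = 0
G(5) = mex{0} = 1
G(6) = mex{0,0} = 1
G(7) = mex{0,0} = 1
G(8) = mex{0,0} = 1
G(9) = mex{0,0,0} = 1
G(10) = mex{1,0,0} = 2
G(11) = mex{1,1,0} = 2
G(12) = mex{1,1,0} = 2
G(13) = mex{1,1,0} = 2
G(14) = mex{1,1,1} = 0
G(15) = mex{2,1,1} = 0
G(16) = mex{2,2,1} = 0
G(17) = mex{2,2,1} = 0
G(18) = mex{2,2,1} = 0
G(19) = mex{0,2,2} = 1
G(20) = mex{0,0,2} = 1
G(21) = mex{0,0,2} = 1
G(22) = mex{0,0,2} = 1
G(23) = mex{0,0,0} = 1
G(24) = mex{1,0,0} = 2
G_A(24) = 2.
Pile B, S = {1, 3, 5, 8}:
n :  0  1  2  3  4  5  6  7  8  9 10 11 12 13 14 15 16 17 18 19 20 21 22 23 24
G :  0  1  0  1  0  1  0  1  2  3  2  3  2  0  1  0  1  0  1  0  1  2  3  2  3
G_B(24) = 3.
Combined Grundy value = 2 ⊕ 3 = 1.

1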